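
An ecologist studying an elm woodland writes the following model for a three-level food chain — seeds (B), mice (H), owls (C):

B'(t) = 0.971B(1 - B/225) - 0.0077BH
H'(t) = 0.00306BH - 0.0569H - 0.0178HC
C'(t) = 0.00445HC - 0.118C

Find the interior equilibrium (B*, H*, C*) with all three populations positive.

From dC/dt = 0: 0.00445H* = 0.118, so H* = 26.5.
From dB/dt = 0: 0.971(1 - B*/225) = 0.0077·26.5, giving B* = 225·(1 - 0.21) = 178.
From dH/dt = 0: 0.00306·178 - 0.0569 = 0.0178C*, so C* = 0.487/0.0178 = 27.3.

B* ≈ 178, H* ≈ 26.5, C* ≈ 27.3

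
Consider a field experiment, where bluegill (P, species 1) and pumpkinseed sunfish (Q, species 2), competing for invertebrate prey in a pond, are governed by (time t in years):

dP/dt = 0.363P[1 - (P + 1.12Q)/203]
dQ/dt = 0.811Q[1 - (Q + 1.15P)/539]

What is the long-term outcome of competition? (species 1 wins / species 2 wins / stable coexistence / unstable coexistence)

species 2 excludes species 1

Compare the nullcline intercepts: K1/α12 = 203/1.12 = 181 < K2 = 539; K2/α21 = 539/1.15 = 469 > K1 = 203.
Since the inequalities point opposite ways, species 2 can invade but species 1 cannot.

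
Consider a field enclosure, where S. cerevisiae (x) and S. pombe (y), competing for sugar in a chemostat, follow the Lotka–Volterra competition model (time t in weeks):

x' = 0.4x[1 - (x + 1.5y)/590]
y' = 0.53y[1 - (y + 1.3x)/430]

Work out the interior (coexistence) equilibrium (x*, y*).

x* ≈ 57.9, y* ≈ 355

Setting both brackets to zero gives the nullclines x + 1.5y = 590 and 1.3x + y = 430.
Substituting y = 430 - 1.3x into the first: x(1 - 1.5·1.3) = 590 - 1.5·430.
So x* = -55/-0.95 = 57.9, and then y* = 430 - 1.3·57.9 = 355.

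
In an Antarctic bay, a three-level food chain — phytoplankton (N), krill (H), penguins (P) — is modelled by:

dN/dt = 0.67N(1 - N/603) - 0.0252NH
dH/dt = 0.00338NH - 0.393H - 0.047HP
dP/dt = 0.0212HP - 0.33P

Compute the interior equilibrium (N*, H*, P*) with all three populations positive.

From dP/dt = 0: 0.0212H* = 0.33, so H* = 15.6.
From dN/dt = 0: 0.67(1 - N*/603) = 0.0252·15.6, giving N* = 603·(1 - 0.585) = 250.
From dH/dt = 0: 0.00338·250 - 0.393 = 0.047P*, so P* = 0.452/0.047 = 9.61.

N* ≈ 250, H* ≈ 15.6, P* ≈ 9.61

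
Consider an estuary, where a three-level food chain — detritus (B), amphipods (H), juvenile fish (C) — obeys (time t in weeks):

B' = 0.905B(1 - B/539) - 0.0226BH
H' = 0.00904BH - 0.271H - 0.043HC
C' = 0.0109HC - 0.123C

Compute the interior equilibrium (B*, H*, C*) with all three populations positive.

B* ≈ 387, H* ≈ 11.3, C* ≈ 75.1

From dC/dt = 0: 0.0109H* = 0.123, so H* = 11.3.
From dB/dt = 0: 0.905(1 - B*/539) = 0.0226·11.3, giving B* = 539·(1 - 0.282) = 387.
From dH/dt = 0: 0.00904·387 - 0.271 = 0.043C*, so C* = 3.23/0.043 = 75.1.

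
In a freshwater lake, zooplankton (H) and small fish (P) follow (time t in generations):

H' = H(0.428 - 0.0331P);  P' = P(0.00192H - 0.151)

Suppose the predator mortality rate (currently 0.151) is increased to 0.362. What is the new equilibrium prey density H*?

At the interior fixed point, setting dP/dt = 0 with P > 0 fixes H* = (predator death rate)/(HP coefficient) — independent of the other coefficients.
With the change, H* = 0.362/0.00192 = 189; it rises from 78.6.

H* ≈ 189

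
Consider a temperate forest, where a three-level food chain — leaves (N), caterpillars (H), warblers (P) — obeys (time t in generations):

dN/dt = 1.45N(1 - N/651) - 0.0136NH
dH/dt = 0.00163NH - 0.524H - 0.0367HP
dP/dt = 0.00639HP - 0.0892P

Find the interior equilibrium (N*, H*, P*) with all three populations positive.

N* ≈ 566, H* ≈ 14, P* ≈ 10.9

From dP/dt = 0: 0.00639H* = 0.0892, so H* = 14.
From dN/dt = 0: 1.45(1 - N*/651) = 0.0136·14, giving N* = 651·(1 - 0.131) = 566.
From dH/dt = 0: 0.00163·566 - 0.524 = 0.0367P*, so P* = 0.398/0.0367 = 10.9.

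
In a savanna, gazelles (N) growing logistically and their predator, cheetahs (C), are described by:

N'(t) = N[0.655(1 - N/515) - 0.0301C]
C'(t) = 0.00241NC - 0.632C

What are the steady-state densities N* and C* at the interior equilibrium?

From dC/dt = 0 with C > 0: 0.00241N* = 0.632, so N* = 262.
Substitute into dN/dt = 0: 0.655(1 - 262/515) = 0.0301C*.
The bracket is 0.491, giving C* = 0.321/0.0301 = 10.7.

N* ≈ 262, C* ≈ 10.7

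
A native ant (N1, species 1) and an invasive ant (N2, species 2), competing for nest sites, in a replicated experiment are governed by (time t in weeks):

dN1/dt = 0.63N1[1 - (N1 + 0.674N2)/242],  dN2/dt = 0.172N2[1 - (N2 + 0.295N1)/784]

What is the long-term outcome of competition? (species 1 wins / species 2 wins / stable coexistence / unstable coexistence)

Compare the nullcline intercepts: K1/α12 = 242/0.674 = 359 < K2 = 784; K2/α21 = 784/0.295 = 2660 > K1 = 242.
Since the inequalities point opposite ways, species 2 can invade but species 1 cannot.

species 2 excludes species 1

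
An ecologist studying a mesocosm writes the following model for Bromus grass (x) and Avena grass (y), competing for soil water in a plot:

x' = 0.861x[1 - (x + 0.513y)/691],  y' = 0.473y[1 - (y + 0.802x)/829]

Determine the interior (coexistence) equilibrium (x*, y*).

Setting both brackets to zero gives the nullclines x + 0.513y = 691 and 0.802x + y = 829.
Substituting y = 829 - 0.802x into the first: x(1 - 0.513·0.802) = 691 - 0.513·829.
So x* = 266/0.589 = 451, and then y* = 829 - 0.802·451 = 467.

x* ≈ 451, y* ≈ 467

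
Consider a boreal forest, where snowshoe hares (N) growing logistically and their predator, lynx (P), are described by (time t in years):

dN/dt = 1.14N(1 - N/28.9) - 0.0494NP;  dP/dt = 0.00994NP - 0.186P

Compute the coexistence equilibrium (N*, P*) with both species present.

N* ≈ 18.7, P* ≈ 8.13

From dP/dt = 0 with P > 0: 0.00994N* = 0.186, so N* = 18.7.
Substitute into dN/dt = 0: 1.14(1 - 18.7/28.9) = 0.0494P*.
The bracket is 0.353, giving P* = 0.402/0.0494 = 8.13.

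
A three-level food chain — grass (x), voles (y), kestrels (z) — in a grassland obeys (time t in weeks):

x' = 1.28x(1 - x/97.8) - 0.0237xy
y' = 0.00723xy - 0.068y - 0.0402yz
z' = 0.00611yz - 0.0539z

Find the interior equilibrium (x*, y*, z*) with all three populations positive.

x* ≈ 81.8, y* ≈ 8.82, z* ≈ 13

From dz/dt = 0: 0.00611y* = 0.0539, so y* = 8.82.
From dx/dt = 0: 1.28(1 - x*/97.8) = 0.0237·8.82, giving x* = 97.8·(1 - 0.163) = 81.8.
From dy/dt = 0: 0.00723·81.8 - 0.068 = 0.0402z*, so z* = 0.524/0.0402 = 13.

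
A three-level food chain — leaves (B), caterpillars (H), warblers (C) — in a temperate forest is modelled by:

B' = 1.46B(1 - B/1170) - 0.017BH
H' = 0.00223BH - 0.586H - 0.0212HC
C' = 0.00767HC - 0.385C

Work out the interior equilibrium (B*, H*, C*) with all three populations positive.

From dC/dt = 0: 0.00767H* = 0.385, so H* = 50.2.
From dB/dt = 0: 1.46(1 - B*/1170) = 0.017·50.2, giving B* = 1170·(1 - 0.584) = 486.
From dH/dt = 0: 0.00223·486 - 0.586 = 0.0212C*, so C* = 0.498/0.0212 = 23.5.

B* ≈ 486, H* ≈ 50.2, C* ≈ 23.5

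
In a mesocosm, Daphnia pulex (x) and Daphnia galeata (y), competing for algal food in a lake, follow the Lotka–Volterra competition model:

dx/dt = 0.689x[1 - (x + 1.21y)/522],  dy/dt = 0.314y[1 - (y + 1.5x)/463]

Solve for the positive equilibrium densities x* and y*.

Setting both brackets to zero gives the nullclines x + 1.21y = 522 and 1.5x + y = 463.
Substituting y = 463 - 1.5x into the first: x(1 - 1.21·1.5) = 522 - 1.21·463.
So x* = -38.2/-0.815 = 46.9, and then y* = 463 - 1.5·46.9 = 393.

x* ≈ 46.9, y* ≈ 393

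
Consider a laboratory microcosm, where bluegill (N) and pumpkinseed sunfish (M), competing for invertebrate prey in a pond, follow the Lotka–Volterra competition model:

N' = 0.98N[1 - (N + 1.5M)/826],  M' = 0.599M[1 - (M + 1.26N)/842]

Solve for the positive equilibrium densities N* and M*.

Setting both brackets to zero gives the nullclines N + 1.5M = 826 and 1.26N + M = 842.
Substituting M = 842 - 1.26N into the first: N(1 - 1.5·1.26) = 826 - 1.5·842.
So N* = -437/-0.89 = 491, and then M* = 842 - 1.26·491 = 223.

N* ≈ 491, M* ≈ 223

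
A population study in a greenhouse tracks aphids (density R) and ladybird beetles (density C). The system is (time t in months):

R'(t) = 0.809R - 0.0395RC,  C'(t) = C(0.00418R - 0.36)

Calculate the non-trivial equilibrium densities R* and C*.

Set dC/dt = 0 with C > 0: 0.00418R - 0.36 = 0, so R* = 0.36/0.00418 = 86.1.
Set dR/dt = 0 with R > 0: 0.809 - 0.0395C = 0, so C* = 0.809/0.0395 = 20.5.

R* ≈ 86.1, C* ≈ 20.5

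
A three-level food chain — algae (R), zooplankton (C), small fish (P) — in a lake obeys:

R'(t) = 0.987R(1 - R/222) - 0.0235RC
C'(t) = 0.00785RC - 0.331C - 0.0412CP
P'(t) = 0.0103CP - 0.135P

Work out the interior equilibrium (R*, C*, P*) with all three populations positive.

R* ≈ 153, C* ≈ 13.1, P* ≈ 21.1

From dP/dt = 0: 0.0103C* = 0.135, so C* = 13.1.
From dR/dt = 0: 0.987(1 - R*/222) = 0.0235·13.1, giving R* = 222·(1 - 0.312) = 153.
From dC/dt = 0: 0.00785·153 - 0.331 = 0.0412P*, so P* = 0.868/0.0412 = 21.1.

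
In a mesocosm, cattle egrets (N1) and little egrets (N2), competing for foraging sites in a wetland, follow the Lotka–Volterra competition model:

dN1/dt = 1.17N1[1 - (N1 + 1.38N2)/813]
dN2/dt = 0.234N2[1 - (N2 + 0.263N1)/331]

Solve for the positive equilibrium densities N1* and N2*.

N1* ≈ 559, N2* ≈ 184

Setting both brackets to zero gives the nullclines N1 + 1.38N2 = 813 and 0.263N1 + N2 = 331.
Substituting N2 = 331 - 0.263N1 into the first: N1(1 - 1.38·0.263) = 813 - 1.38·331.
So N1* = 356/0.637 = 559, and then N2* = 331 - 0.263·559 = 184.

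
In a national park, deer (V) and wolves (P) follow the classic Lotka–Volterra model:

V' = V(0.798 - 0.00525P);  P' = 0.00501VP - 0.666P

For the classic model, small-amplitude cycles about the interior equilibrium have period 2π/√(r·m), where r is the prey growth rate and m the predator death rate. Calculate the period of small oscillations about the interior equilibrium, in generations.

Here r = 0.798 and m = 0.666, so r·m = 0.531.
ω = √0.531 = 0.729 per generation, hence T = 2π/ω ≈ 8.62 generations.

T ≈ 8.62 generations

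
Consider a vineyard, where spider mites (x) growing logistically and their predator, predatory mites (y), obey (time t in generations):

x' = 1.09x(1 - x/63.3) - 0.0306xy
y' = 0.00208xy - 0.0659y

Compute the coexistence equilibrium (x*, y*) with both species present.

From dy/dt = 0 with y > 0: 0.00208x* = 0.0659, so x* = 31.7.
Substitute into dx/dt = 0: 1.09(1 - 31.7/63.3) = 0.0306y*.
The bracket is 0.499, giving y* = 0.544/0.0306 = 17.8.

x* ≈ 31.7, y* ≈ 17.8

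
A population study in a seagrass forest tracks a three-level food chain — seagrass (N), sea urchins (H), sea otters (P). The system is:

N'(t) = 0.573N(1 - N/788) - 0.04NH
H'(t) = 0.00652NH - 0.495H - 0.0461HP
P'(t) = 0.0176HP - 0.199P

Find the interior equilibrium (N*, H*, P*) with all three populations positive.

N* ≈ 166, H* ≈ 11.3, P* ≈ 12.7

From dP/dt = 0: 0.0176H* = 0.199, so H* = 11.3.
From dN/dt = 0: 0.573(1 - N*/788) = 0.04·11.3, giving N* = 788·(1 - 0.789) = 166.
From dH/dt = 0: 0.00652·166 - 0.495 = 0.0461P*, so P* = 0.587/0.0461 = 12.7.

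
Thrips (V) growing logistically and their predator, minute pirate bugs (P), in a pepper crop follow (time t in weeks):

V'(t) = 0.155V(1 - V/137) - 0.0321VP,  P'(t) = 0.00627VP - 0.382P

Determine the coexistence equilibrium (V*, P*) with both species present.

From dP/dt = 0 with P > 0: 0.00627V* = 0.382, so V* = 60.9.
Substitute into dV/dt = 0: 0.155(1 - 60.9/137) = 0.0321P*.
The bracket is 0.555, giving P* = 0.0861/0.0321 = 2.68.

V* ≈ 60.9, P* ≈ 2.68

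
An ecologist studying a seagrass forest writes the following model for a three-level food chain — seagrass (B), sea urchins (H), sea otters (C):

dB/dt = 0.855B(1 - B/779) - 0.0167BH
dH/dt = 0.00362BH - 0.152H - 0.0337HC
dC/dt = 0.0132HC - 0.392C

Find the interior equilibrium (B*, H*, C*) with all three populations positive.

B* ≈ 327, H* ≈ 29.7, C* ≈ 30.6

From dC/dt = 0: 0.0132H* = 0.392, so H* = 29.7.
From dB/dt = 0: 0.855(1 - B*/779) = 0.0167·29.7, giving B* = 779·(1 - 0.58) = 327.
From dH/dt = 0: 0.00362·327 - 0.152 = 0.0337C*, so C* = 1.03/0.0337 = 30.6.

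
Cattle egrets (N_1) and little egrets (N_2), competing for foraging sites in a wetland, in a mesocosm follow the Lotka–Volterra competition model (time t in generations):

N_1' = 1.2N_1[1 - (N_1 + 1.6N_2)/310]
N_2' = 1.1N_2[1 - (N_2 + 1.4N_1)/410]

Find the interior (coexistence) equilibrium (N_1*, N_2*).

N_1* ≈ 279, N_2* ≈ 19.4

Setting both brackets to zero gives the nullclines N_1 + 1.6N_2 = 310 and 1.4N_1 + N_2 = 410.
Substituting N_2 = 410 - 1.4N_1 into the first: N_1(1 - 1.6·1.4) = 310 - 1.6·410.
So N_1* = -346/-1.24 = 279, and then N_2* = 410 - 1.4·279 = 19.4.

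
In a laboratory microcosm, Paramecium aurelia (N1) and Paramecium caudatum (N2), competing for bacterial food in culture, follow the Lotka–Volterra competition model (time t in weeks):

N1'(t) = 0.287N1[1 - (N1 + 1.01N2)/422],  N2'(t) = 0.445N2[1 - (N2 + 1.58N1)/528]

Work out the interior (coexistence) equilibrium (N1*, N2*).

Setting both brackets to zero gives the nullclines N1 + 1.01N2 = 422 and 1.58N1 + N2 = 528.
Substituting N2 = 528 - 1.58N1 into the first: N1(1 - 1.01·1.58) = 422 - 1.01·528.
So N1* = -111/-0.596 = 187, and then N2* = 528 - 1.58·187 = 233.

N1* ≈ 187, N2* ≈ 233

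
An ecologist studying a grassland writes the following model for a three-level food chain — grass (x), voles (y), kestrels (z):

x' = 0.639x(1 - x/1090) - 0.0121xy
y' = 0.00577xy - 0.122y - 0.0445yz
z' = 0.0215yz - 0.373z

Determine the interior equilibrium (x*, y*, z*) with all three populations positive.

From dz/dt = 0: 0.0215y* = 0.373, so y* = 17.3.
From dx/dt = 0: 0.639(1 - x*/1090) = 0.0121·17.3, giving x* = 1090·(1 - 0.329) = 732.
From dy/dt = 0: 0.00577·732 - 0.122 = 0.0445z*, so z* = 4.1/0.0445 = 92.2.

x* ≈ 732, y* ≈ 17.3, z* ≈ 92.2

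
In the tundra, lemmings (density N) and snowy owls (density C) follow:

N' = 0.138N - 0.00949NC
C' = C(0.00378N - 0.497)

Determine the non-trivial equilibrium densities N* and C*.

Set dC/dt = 0 with C > 0: 0.00378N - 0.497 = 0, so N* = 0.497/0.00378 = 131.
Set dN/dt = 0 with N > 0: 0.138 - 0.00949C = 0, so C* = 0.138/0.00949 = 14.5.

N* ≈ 131, C* ≈ 14.5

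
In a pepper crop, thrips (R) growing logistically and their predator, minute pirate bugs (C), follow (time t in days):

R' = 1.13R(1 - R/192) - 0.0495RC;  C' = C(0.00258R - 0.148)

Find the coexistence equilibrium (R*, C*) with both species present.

From dC/dt = 0 with C > 0: 0.00258R* = 0.148, so R* = 57.4.
Substitute into dR/dt = 0: 1.13(1 - 57.4/192) = 0.0495C*.
The bracket is 0.701, giving C* = 0.792/0.0495 = 16.

R* ≈ 57.4, C* ≈ 16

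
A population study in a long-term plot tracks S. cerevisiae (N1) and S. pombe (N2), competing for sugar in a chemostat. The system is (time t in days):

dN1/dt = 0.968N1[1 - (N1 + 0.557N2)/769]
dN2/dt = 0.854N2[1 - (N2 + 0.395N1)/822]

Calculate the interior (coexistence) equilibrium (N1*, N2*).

Setting both brackets to zero gives the nullclines N1 + 0.557N2 = 769 and 0.395N1 + N2 = 822.
Substituting N2 = 822 - 0.395N1 into the first: N1(1 - 0.557·0.395) = 769 - 0.557·822.
So N1* = 311/0.78 = 399, and then N2* = 822 - 0.395·399 = 664.

N1* ≈ 399, N2* ≈ 664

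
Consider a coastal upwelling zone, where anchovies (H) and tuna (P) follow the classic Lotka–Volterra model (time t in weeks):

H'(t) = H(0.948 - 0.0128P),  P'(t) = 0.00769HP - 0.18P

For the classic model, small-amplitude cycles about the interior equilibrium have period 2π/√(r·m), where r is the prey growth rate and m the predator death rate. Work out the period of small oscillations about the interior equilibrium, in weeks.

T ≈ 15.2 weeks

Here r = 0.948 and m = 0.18, so r·m = 0.171.
ω = √0.171 = 0.413 per week, hence T = 2π/ω ≈ 15.2 weeks.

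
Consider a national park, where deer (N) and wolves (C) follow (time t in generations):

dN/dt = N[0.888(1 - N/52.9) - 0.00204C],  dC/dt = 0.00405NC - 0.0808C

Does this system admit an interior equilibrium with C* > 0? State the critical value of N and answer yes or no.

Threshold N = 20; K > 20, so yes, the predator persists.

The predator equation gives dC/dt > 0 only when N > 0.0808/0.00405 = 20.
Without the predator, N → K = 52.9. Since 52.9 > 20, the predator can invade and persist.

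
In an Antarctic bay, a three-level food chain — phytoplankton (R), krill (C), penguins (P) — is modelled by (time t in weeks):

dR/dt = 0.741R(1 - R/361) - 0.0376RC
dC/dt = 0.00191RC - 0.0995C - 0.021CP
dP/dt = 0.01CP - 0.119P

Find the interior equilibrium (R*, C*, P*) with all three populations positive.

From dP/dt = 0: 0.01C* = 0.119, so C* = 11.9.
From dR/dt = 0: 0.741(1 - R*/361) = 0.0376·11.9, giving R* = 361·(1 - 0.604) = 143.
From dC/dt = 0: 0.00191·143 - 0.0995 = 0.021P*, so P* = 0.174/0.021 = 8.27.

R* ≈ 143, C* ≈ 11.9, P* ≈ 8.27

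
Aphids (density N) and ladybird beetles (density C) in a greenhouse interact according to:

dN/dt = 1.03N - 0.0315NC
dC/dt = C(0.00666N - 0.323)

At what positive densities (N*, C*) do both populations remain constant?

N* ≈ 48.5, C* ≈ 32.7

Set dC/dt = 0 with C > 0: 0.00666N - 0.323 = 0, so N* = 0.323/0.00666 = 48.5.
Set dN/dt = 0 with N > 0: 1.03 - 0.0315C = 0, so C* = 1.03/0.0315 = 32.7.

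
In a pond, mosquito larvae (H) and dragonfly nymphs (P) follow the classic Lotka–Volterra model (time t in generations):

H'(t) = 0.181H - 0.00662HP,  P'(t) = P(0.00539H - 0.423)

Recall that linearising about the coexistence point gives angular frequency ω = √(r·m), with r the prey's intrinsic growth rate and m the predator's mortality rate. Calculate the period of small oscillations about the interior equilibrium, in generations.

Here r = 0.181 and m = 0.423, so r·m = 0.0766.
ω = √0.0766 = 0.277 per generation, hence T = 2π/ω ≈ 22.7 generations.

T ≈ 22.7 generations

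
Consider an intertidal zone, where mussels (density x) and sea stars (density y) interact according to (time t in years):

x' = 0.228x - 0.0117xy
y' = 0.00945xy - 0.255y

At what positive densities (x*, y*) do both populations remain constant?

x* ≈ 27, y* ≈ 19.5

Set dy/dt = 0 with y > 0: 0.00945x - 0.255 = 0, so x* = 0.255/0.00945 = 27.
Set dx/dt = 0 with x > 0: 0.228 - 0.0117y = 0, so y* = 0.228/0.0117 = 19.5.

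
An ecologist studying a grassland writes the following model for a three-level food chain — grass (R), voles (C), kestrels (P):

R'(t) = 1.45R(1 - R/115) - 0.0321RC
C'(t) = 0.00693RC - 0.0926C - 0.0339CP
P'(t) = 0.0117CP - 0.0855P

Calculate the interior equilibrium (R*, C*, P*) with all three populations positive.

R* ≈ 96.4, C* ≈ 7.31, P* ≈ 17

From dP/dt = 0: 0.0117C* = 0.0855, so C* = 7.31.
From dR/dt = 0: 1.45(1 - R*/115) = 0.0321·7.31, giving R* = 115·(1 - 0.162) = 96.4.
From dC/dt = 0: 0.00693·96.4 - 0.0926 = 0.0339P*, so P* = 0.575/0.0339 = 17.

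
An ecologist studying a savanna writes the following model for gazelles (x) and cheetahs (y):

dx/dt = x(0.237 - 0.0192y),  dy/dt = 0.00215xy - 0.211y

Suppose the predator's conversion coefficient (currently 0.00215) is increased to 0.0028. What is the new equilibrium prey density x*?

x* ≈ 75.4

At the interior fixed point, setting dy/dt = 0 with y > 0 fixes x* = (predator death rate)/(xy coefficient) — independent of the other coefficients.
With the change, x* = 0.211/0.0028 = 75.4; it falls from 98.1.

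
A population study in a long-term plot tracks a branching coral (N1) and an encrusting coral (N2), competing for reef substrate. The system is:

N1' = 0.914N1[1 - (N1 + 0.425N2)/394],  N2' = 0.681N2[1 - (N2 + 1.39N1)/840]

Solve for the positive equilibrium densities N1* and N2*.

Setting both brackets to zero gives the nullclines N1 + 0.425N2 = 394 and 1.39N1 + N2 = 840.
Substituting N2 = 840 - 1.39N1 into the first: N1(1 - 0.425·1.39) = 394 - 0.425·840.
So N1* = 37/0.409 = 90.4, and then N2* = 840 - 1.39·90.4 = 714.

N1* ≈ 90.4, N2* ≈ 714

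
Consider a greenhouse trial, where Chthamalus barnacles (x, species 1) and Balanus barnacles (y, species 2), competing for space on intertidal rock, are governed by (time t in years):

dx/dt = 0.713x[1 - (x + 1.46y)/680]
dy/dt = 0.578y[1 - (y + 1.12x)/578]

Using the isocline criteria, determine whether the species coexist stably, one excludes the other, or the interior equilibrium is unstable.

unstable coexistence (outcome depends on initial conditions)

Compare the nullcline intercepts: K1/α12 = 680/1.46 = 466 < K2 = 578; K2/α21 = 578/1.12 = 516 < K1 = 680.
Since both are reversed, neither can invade when rare; the interior point is a saddle.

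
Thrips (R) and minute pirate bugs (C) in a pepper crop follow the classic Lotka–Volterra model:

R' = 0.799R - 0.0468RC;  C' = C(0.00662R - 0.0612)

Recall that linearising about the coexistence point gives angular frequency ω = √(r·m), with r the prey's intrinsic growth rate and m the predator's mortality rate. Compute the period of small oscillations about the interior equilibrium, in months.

Here r = 0.799 and m = 0.0612, so r·m = 0.0489.
ω = √0.0489 = 0.221 per month, hence T = 2π/ω ≈ 28.4 months.

T ≈ 28.4 months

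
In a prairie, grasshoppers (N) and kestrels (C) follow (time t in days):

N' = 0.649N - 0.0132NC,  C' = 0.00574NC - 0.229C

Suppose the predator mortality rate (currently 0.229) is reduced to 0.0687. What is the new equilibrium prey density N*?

N* ≈ 12

At the interior fixed point, setting dC/dt = 0 with C > 0 fixes N* = (predator death rate)/(NC coefficient) — independent of the other coefficients.
With the change, N* = 0.0687/0.00574 = 12; it falls from 39.9.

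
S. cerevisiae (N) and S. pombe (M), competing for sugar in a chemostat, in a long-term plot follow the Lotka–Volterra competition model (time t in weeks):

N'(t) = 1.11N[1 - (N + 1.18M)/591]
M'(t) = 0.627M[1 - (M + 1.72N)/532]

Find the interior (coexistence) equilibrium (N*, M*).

N* ≈ 35.7, M* ≈ 471

Setting both brackets to zero gives the nullclines N + 1.18M = 591 and 1.72N + M = 532.
Substituting M = 532 - 1.72N into the first: N(1 - 1.18·1.72) = 591 - 1.18·532.
So N* = -36.8/-1.03 = 35.7, and then M* = 532 - 1.72·35.7 = 471.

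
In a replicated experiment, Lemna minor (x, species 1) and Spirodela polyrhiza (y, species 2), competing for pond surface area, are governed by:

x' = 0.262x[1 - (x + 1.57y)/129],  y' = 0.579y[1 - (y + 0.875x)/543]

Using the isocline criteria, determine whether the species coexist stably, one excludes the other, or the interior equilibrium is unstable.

species 2 excludes species 1

Compare the nullcline intercepts: K1/α12 = 129/1.57 = 82.2 < K2 = 543; K2/α21 = 543/0.875 = 621 > K1 = 129.
Since the inequalities point opposite ways, species 2 can invade but species 1 cannot.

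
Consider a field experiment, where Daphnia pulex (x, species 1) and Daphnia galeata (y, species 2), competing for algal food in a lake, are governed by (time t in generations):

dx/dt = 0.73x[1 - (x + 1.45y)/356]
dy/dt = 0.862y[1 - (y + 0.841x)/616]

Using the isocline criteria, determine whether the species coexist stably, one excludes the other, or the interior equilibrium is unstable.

Compare the nullcline intercepts: K1/α12 = 356/1.45 = 246 < K2 = 616; K2/α21 = 616/0.841 = 732 > K1 = 356.
Since the inequalities point opposite ways, species 2 can invade but species 1 cannot.

species 2 excludes species 1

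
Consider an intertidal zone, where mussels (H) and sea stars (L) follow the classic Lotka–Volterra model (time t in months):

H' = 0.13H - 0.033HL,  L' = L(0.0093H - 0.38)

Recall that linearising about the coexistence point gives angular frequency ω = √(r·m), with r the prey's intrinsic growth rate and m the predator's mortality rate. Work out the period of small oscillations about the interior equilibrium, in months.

T ≈ 28.3 months

Here r = 0.13 and m = 0.38, so r·m = 0.0494.
ω = √0.0494 = 0.222 per month, hence T = 2π/ω ≈ 28.3 months.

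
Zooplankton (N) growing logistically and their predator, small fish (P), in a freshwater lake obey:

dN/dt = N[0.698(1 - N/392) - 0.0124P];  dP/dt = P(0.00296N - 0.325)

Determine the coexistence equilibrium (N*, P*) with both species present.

N* ≈ 110, P* ≈ 40.5

From dP/dt = 0 with P > 0: 0.00296N* = 0.325, so N* = 110.
Substitute into dN/dt = 0: 0.698(1 - 110/392) = 0.0124P*.
The bracket is 0.72, giving P* = 0.502/0.0124 = 40.5.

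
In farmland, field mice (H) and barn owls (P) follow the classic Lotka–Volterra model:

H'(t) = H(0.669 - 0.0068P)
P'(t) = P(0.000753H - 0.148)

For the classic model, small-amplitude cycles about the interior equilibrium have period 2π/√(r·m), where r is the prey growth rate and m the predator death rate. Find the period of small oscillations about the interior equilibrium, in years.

T ≈ 20 years

Here r = 0.669 and m = 0.148, so r·m = 0.099.
ω = √0.099 = 0.315 per year, hence T = 2π/ω ≈ 20 years.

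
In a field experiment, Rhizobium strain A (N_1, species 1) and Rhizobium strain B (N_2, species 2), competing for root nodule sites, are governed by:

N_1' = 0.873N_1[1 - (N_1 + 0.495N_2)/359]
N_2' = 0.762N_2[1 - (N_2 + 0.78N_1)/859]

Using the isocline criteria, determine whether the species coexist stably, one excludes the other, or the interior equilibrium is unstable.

Compare the nullcline intercepts: K1/α12 = 359/0.495 = 725 < K2 = 859; K2/α21 = 859/0.78 = 1100 > K1 = 359.
Since the inequalities point opposite ways, species 2 can invade but species 1 cannot.

species 2 excludes species 1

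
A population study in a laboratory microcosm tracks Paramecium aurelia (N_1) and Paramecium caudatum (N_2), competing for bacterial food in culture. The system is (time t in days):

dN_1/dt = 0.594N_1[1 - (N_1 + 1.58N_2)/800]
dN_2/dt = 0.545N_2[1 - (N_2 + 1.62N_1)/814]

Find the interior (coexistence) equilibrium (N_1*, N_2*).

Setting both brackets to zero gives the nullclines N_1 + 1.58N_2 = 800 and 1.62N_1 + N_2 = 814.
Substituting N_2 = 814 - 1.62N_1 into the first: N_1(1 - 1.58·1.62) = 800 - 1.58·814.
So N_1* = -486/-1.56 = 312, and then N_2* = 814 - 1.62·312 = 309.

N_1* ≈ 312, N_2* ≈ 309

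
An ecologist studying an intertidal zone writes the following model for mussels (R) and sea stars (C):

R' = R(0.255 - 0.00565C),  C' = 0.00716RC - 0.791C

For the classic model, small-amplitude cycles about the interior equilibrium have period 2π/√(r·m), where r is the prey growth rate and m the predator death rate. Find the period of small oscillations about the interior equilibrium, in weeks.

T ≈ 14 weeks

Here r = 0.255 and m = 0.791, so r·m = 0.202.
ω = √0.202 = 0.449 per week, hence T = 2π/ω ≈ 14 weeks.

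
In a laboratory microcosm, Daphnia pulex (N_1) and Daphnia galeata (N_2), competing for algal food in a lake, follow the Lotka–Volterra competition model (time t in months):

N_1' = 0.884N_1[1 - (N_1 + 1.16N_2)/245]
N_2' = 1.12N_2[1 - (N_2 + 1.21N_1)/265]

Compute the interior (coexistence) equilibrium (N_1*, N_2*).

N_1* ≈ 155, N_2* ≈ 77.9

Setting both brackets to zero gives the nullclines N_1 + 1.16N_2 = 245 and 1.21N_1 + N_2 = 265.
Substituting N_2 = 265 - 1.21N_1 into the first: N_1(1 - 1.16·1.21) = 245 - 1.16·265.
So N_1* = -62.4/-0.404 = 155, and then N_2* = 265 - 1.21·155 = 77.9.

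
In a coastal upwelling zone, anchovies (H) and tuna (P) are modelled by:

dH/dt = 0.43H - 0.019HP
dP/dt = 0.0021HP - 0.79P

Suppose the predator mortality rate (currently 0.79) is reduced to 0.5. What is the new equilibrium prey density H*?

H* ≈ 238

At the interior fixed point, setting dP/dt = 0 with P > 0 fixes H* = (predator death rate)/(HP coefficient) — independent of the other coefficients.
With the change, H* = 0.5/0.0021 = 238; it falls from 376.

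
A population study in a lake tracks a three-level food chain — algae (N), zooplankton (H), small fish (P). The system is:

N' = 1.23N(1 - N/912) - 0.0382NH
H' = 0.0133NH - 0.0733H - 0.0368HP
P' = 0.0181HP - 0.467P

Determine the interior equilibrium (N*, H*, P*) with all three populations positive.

From dP/dt = 0: 0.0181H* = 0.467, so H* = 25.8.
From dN/dt = 0: 1.23(1 - N*/912) = 0.0382·25.8, giving N* = 912·(1 - 0.801) = 181.
From dH/dt = 0: 0.0133·181 - 0.0733 = 0.0368P*, so P* = 2.34/0.0368 = 63.5.

N* ≈ 181, H* ≈ 25.8, P* ≈ 63.5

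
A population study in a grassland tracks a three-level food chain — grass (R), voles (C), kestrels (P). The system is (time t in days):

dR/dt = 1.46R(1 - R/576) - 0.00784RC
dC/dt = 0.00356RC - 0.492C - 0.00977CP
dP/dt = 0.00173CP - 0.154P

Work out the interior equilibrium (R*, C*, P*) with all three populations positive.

R* ≈ 301, C* ≈ 89, P* ≈ 59.2

From dP/dt = 0: 0.00173C* = 0.154, so C* = 89.
From dR/dt = 0: 1.46(1 - R*/576) = 0.00784·89, giving R* = 576·(1 - 0.478) = 301.
From dC/dt = 0: 0.00356·301 - 0.492 = 0.00977P*, so P* = 0.578/0.00977 = 59.2.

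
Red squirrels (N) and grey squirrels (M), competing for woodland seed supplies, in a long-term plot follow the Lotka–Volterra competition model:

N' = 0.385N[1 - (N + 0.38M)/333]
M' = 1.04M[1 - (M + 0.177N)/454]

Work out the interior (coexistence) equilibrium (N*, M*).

Setting both brackets to zero gives the nullclines N + 0.38M = 333 and 0.177N + M = 454.
Substituting M = 454 - 0.177N into the first: N(1 - 0.38·0.177) = 333 - 0.38·454.
So N* = 160/0.933 = 172, and then M* = 454 - 0.177·172 = 424.

N* ≈ 172, M* ≈ 424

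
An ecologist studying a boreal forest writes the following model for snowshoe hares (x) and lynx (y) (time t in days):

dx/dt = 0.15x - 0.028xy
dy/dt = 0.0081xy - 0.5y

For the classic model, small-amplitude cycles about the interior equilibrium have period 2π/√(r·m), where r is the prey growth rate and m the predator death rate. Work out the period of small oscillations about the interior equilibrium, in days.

Here r = 0.15 and m = 0.5, so r·m = 0.075.
ω = √0.075 = 0.274 per day, hence T = 2π/ω ≈ 22.9 days.

T ≈ 22.9 days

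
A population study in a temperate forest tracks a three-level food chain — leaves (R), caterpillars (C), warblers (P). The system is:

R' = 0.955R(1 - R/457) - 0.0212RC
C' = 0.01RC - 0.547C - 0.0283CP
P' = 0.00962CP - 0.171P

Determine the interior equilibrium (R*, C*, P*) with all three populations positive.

From dP/dt = 0: 0.00962C* = 0.171, so C* = 17.8.
From dR/dt = 0: 0.955(1 - R*/457) = 0.0212·17.8, giving R* = 457·(1 - 0.395) = 277.
From dC/dt = 0: 0.01·277 - 0.547 = 0.0283P*, so P* = 2.22/0.0283 = 78.4.

R* ≈ 277, C* ≈ 17.8, P* ≈ 78.4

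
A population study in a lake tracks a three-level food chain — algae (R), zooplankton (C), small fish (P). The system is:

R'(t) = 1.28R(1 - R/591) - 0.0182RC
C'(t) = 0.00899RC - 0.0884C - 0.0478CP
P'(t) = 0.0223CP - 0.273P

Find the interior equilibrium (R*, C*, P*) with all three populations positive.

From dP/dt = 0: 0.0223C* = 0.273, so C* = 12.2.
From dR/dt = 0: 1.28(1 - R*/591) = 0.0182·12.2, giving R* = 591·(1 - 0.174) = 488.
From dC/dt = 0: 0.00899·488 - 0.0884 = 0.0478P*, so P* = 4.3/0.0478 = 90.

R* ≈ 488, C* ≈ 12.2, P* ≈ 90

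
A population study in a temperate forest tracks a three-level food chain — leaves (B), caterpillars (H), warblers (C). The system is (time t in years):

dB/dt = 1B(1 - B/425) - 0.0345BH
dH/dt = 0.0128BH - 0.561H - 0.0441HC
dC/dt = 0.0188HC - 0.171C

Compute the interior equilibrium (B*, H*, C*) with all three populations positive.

From dC/dt = 0: 0.0188H* = 0.171, so H* = 9.1.
From dB/dt = 0: 1(1 - B*/425) = 0.0345·9.1, giving B* = 425·(1 - 0.314) = 292.
From dH/dt = 0: 0.0128·292 - 0.561 = 0.0441C*, so C* = 3.17/0.0441 = 71.9.

B* ≈ 292, H* ≈ 9.1, C* ≈ 71.9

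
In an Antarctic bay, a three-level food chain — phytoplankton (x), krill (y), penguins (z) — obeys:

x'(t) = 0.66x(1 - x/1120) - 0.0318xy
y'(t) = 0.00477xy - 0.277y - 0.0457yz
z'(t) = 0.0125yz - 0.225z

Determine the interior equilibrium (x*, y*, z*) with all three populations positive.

x* ≈ 149, y* ≈ 18, z* ≈ 9.45

From dz/dt = 0: 0.0125y* = 0.225, so y* = 18.
From dx/dt = 0: 0.66(1 - x*/1120) = 0.0318·18, giving x* = 1120·(1 - 0.867) = 149.
From dy/dt = 0: 0.00477·149 - 0.277 = 0.0457z*, so z* = 0.432/0.0457 = 9.45.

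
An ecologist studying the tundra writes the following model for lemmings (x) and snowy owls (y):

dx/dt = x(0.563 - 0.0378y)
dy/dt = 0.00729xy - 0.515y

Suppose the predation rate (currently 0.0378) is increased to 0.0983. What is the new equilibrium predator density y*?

At the interior fixed point, setting dx/dt = 0 with x > 0 fixes y* = (prey growth rate)/(xy coefficient) — independent of the other coefficients.
With the change, y* = 0.563/0.0983 = 5.73; it falls from 14.9.

y* ≈ 5.73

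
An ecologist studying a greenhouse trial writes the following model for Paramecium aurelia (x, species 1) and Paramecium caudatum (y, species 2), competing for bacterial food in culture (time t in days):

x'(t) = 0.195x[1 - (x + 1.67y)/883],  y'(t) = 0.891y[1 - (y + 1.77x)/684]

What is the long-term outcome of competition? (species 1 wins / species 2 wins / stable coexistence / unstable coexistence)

Compare the nullcline intercepts: K1/α12 = 883/1.67 = 529 < K2 = 684; K2/α21 = 684/1.77 = 386 < K1 = 883.
Since both are reversed, neither can invade when rare; the interior point is a saddle.

unstable coexistence (outcome depends on initial conditions)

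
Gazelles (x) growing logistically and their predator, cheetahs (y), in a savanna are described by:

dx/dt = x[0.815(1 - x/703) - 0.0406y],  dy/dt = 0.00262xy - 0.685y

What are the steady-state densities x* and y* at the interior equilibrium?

x* ≈ 261, y* ≈ 12.6

From dy/dt = 0 with y > 0: 0.00262x* = 0.685, so x* = 261.
Substitute into dx/dt = 0: 0.815(1 - 261/703) = 0.0406y*.
The bracket is 0.628, giving y* = 0.512/0.0406 = 12.6.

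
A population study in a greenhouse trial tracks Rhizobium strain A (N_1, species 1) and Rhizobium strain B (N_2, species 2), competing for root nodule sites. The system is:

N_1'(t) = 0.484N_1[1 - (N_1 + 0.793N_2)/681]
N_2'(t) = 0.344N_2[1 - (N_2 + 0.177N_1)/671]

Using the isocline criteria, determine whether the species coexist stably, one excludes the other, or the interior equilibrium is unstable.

Compare the nullcline intercepts: K1/α12 = 681/0.793 = 859 > K2 = 671; K2/α21 = 671/0.177 = 3790 > K1 = 681.
Since both inequalities hold, each species can invade when rare, so the interior equilibrium is stable.

stable coexistence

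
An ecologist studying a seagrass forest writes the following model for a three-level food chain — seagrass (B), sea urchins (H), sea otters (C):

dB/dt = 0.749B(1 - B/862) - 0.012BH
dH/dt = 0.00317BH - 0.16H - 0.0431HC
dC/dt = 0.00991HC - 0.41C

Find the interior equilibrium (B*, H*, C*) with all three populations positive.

From dC/dt = 0: 0.00991H* = 0.41, so H* = 41.4.
From dB/dt = 0: 0.749(1 - B*/862) = 0.012·41.4, giving B* = 862·(1 - 0.663) = 291.
From dH/dt = 0: 0.00317·291 - 0.16 = 0.0431C*, so C* = 0.761/0.0431 = 17.7.

B* ≈ 291, H* ≈ 41.4, C* ≈ 17.7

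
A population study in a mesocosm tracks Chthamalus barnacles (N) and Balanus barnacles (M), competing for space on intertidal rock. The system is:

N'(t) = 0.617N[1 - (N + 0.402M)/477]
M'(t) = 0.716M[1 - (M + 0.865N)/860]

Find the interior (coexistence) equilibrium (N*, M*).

Setting both brackets to zero gives the nullclines N + 0.402M = 477 and 0.865N + M = 860.
Substituting M = 860 - 0.865N into the first: N(1 - 0.402·0.865) = 477 - 0.402·860.
So N* = 131/0.652 = 201, and then M* = 860 - 0.865·201 = 686.

N* ≈ 201, M* ≈ 686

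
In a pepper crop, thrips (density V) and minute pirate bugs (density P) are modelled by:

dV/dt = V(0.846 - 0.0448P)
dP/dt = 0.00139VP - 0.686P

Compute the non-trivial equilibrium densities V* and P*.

Set dP/dt = 0 with P > 0: 0.00139V - 0.686 = 0, so V* = 0.686/0.00139 = 494.
Set dV/dt = 0 with V > 0: 0.846 - 0.0448P = 0, so P* = 0.846/0.0448 = 18.9.

V* ≈ 494, P* ≈ 18.9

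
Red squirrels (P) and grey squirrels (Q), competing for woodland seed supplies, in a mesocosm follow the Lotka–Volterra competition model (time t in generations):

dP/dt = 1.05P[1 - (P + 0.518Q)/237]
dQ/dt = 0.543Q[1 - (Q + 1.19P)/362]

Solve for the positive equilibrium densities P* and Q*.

P* ≈ 129, Q* ≈ 208

Setting both brackets to zero gives the nullclines P + 0.518Q = 237 and 1.19P + Q = 362.
Substituting Q = 362 - 1.19P into the first: P(1 - 0.518·1.19) = 237 - 0.518·362.
So P* = 49.5/0.384 = 129, and then Q* = 362 - 1.19·129 = 208.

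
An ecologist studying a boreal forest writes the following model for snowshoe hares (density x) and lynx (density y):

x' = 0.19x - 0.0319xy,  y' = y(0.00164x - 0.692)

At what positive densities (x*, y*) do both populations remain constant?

x* ≈ 422, y* ≈ 5.96

Set dy/dt = 0 with y > 0: 0.00164x - 0.692 = 0, so x* = 0.692/0.00164 = 422.
Set dx/dt = 0 with x > 0: 0.19 - 0.0319y = 0, so y* = 0.19/0.0319 = 5.96.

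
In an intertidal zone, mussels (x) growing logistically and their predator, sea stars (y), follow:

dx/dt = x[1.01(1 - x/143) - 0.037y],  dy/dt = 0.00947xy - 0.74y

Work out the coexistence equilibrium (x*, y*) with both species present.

From dy/dt = 0 with y > 0: 0.00947x* = 0.74, so x* = 78.1.
Substitute into dx/dt = 0: 1.01(1 - 78.1/143) = 0.037y*.
The bracket is 0.454, giving y* = 0.458/0.037 = 12.4.

x* ≈ 78.1, y* ≈ 12.4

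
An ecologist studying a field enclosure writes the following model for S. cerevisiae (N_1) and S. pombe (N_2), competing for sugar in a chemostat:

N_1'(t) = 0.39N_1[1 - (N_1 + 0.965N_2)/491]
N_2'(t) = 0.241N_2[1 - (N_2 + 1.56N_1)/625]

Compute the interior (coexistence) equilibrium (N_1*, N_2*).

Setting both brackets to zero gives the nullclines N_1 + 0.965N_2 = 491 and 1.56N_1 + N_2 = 625.
Substituting N_2 = 625 - 1.56N_1 into the first: N_1(1 - 0.965·1.56) = 491 - 0.965·625.
So N_1* = -112/-0.505 = 222, and then N_2* = 625 - 1.56·222 = 279.

N_1* ≈ 222, N_2* ≈ 279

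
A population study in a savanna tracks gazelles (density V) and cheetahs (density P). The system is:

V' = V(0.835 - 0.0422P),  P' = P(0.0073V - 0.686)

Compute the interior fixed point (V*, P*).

Set dP/dt = 0 with P > 0: 0.0073V - 0.686 = 0, so V* = 0.686/0.0073 = 94.
Set dV/dt = 0 with V > 0: 0.835 - 0.0422P = 0, so P* = 0.835/0.0422 = 19.8.

V* ≈ 94, P* ≈ 19.8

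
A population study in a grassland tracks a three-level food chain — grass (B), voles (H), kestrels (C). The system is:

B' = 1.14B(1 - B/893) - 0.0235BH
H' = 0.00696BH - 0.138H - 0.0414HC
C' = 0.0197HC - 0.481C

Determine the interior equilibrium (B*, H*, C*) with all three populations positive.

B* ≈ 444, H* ≈ 24.4, C* ≈ 71.2

From dC/dt = 0: 0.0197H* = 0.481, so H* = 24.4.
From dB/dt = 0: 1.14(1 - B*/893) = 0.0235·24.4, giving B* = 893·(1 - 0.503) = 444.
From dH/dt = 0: 0.00696·444 - 0.138 = 0.0414C*, so C* = 2.95/0.0414 = 71.2.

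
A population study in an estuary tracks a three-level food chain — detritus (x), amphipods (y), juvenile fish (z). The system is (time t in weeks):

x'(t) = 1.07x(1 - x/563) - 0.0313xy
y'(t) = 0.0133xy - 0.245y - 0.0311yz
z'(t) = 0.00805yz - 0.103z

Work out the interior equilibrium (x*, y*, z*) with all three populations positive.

From dz/dt = 0: 0.00805y* = 0.103, so y* = 12.8.
From dx/dt = 0: 1.07(1 - x*/563) = 0.0313·12.8, giving x* = 563·(1 - 0.374) = 352.
From dy/dt = 0: 0.0133·352 - 0.245 = 0.0311z*, so z* = 4.44/0.0311 = 143.

x* ≈ 352, y* ≈ 12.8, z* ≈ 143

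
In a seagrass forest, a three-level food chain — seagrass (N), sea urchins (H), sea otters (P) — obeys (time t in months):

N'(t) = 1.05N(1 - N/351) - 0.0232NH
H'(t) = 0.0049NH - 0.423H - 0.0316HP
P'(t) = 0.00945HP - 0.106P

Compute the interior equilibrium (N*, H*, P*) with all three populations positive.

From dP/dt = 0: 0.00945H* = 0.106, so H* = 11.2.
From dN/dt = 0: 1.05(1 - N*/351) = 0.0232·11.2, giving N* = 351·(1 - 0.248) = 264.
From dH/dt = 0: 0.0049·264 - 0.423 = 0.0316P*, so P* = 0.871/0.0316 = 27.6.

N* ≈ 264, H* ≈ 11.2, P* ≈ 27.6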